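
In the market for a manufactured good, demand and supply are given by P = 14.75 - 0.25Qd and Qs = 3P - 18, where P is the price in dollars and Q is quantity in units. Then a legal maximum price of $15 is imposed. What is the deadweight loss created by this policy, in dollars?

Rearranging demand gives Qd = 59 - 4P. In a free market, 59 - 4P = 3P - 18 gives the equilibrium P* = 11, Q* = 15.
The ceiling of 15 is above the equilibrium price 11, so it is not binding; the market clears at P* = 11, Q* = 15.
Since the control does not bind, no trades are prevented and deadweight loss is zero.

0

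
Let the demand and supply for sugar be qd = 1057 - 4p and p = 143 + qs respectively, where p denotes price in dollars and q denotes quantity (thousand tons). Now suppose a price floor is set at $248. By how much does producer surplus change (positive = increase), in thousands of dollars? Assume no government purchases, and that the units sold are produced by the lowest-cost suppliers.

8

Rearranging supply gives qs = p - 143. Setting quantity demanded equal to quantity supplied, 1057 - 4p = p - 143, gives p* = 240 and q* = 97.
The floor of 248 is above the equilibrium price 240, so it binds.
At p = 248: qd = 1057 - 4·248 = 65 and qs = 248 - 143 = 105.
Producer surplus without the control is ½ · (240 - 143) · 97 = 4704.5.
With the floor, 65 units are sold at 248. The supply price at q = 65 is 208, so PS = ½ · [(248 - 143) + (248 - 208)] · 65 = 4712.5.
Change in producer surplus = 4712.5 - 4704.5 = 8.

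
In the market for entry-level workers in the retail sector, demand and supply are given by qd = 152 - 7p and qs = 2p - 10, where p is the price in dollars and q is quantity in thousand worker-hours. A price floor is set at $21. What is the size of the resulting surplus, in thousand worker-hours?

Without the control the market clears where 152 - 7p = 2p - 10, i.e. p* = 18 and q* = 26.
Because the floor (21) lies above the market-clearing price, it is binding.
At p = 21: qd = 152 - 7·21 = 5 and qs = 2·21 - 10 = 32.
Surplus = qs - qd = 32 - 5 = 27.

27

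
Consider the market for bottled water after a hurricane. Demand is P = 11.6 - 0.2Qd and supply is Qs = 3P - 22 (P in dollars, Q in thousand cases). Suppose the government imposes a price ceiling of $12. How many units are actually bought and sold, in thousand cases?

Rearranging demand gives Qd = 58 - 5P. Without the control the market clears where 58 - 5P = 3P - 22, i.e. P* = 10 and Q* = 8.
The ceiling of 12 is above the equilibrium price 10, so it is not binding; the market clears at P* = 10, Q* = 8.

8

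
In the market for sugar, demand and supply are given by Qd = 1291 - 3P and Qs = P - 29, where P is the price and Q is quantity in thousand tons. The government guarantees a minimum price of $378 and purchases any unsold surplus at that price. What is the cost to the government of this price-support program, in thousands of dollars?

72576

Without the control the market clears where 1291 - 3P = P - 29, i.e. P* = 330 and Q* = 301.
The floor of 378 is above the equilibrium price 330, so it binds.
At P = 378: Qd = 1291 - 3·378 = 157 and Qs = 378 - 29 = 349.
Surplus = Qs - Qd = 192.
Government expenditure = surplus × support price = 192 × 378 = 72576.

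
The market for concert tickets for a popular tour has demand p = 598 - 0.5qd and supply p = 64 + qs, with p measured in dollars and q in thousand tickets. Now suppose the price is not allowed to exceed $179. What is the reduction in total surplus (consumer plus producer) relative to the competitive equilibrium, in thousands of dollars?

43560.75

Rearranging demand gives qd = 1196 - 2p; rearranging supply gives qs = p - 64. Setting quantity demanded equal to quantity supplied, 1196 - 2p = p - 64, gives p* = 420 and q* = 356.
Since 179 < 420, the ceiling is binding.
At p = 179: qd = 1196 - 2·179 = 838 and qs = 179 - 64 = 115.
Quantity traded falls to 115. At q = 115 the demand price is (1196 - 115)/2 = 540.5 and the supply price is 64 + 115 = 179.
Deadweight loss = ½ · (540.5 - 179) · (356 - 115) = ½ · 361.5 · 241 = 43560.75.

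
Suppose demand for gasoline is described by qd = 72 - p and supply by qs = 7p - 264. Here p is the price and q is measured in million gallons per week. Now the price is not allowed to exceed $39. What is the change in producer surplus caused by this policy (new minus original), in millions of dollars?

-58.5

Without the control the market clears where 72 - p = 7p - 264, i.e. p* = 42 and q* = 30.
Because the ceiling (39) lies below the market-clearing price, it is binding.
At p = 39: qd = 72 - 39 = 33 and qs = 7·39 - 264 = 9.
Producer surplus without the control is ½ · (42 - 264/7) · 30 = 450/7.
With the ceiling, producers sell 9 units at 39, so PS = ½ · (39 - 264/7) · 9 = 81/14.
Change in producer surplus = 81/14 - 450/7 = -58.5.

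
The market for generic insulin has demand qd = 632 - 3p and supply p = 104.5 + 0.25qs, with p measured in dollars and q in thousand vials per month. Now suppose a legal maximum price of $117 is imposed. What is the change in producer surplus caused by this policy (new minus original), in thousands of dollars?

-3828

Rearranging supply gives qs = 4p - 418. Setting quantity demanded equal to quantity supplied, 632 - 3p = 4p - 418, gives p* = 150 and q* = 182.
The ceiling of 117 is below the equilibrium price 150, so it binds.
At p = 117: qd = 632 - 3·117 = 281 and qs = 4·117 - 418 = 50.
Producer surplus without the control is ½ · (150 - 104.5) · 182 = 4140.5.
With the ceiling, producers sell 50 units at 117, so PS = ½ · (117 - 104.5) · 50 = 312.5.
Change in producer surplus = 312.5 - 4140.5 = -3828.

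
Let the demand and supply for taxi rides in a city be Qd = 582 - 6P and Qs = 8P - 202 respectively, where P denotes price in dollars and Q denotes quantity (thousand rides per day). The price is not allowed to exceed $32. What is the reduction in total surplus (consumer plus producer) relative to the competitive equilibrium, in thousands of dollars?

5376

In a free market, 582 - 6P = 8P - 202 gives the equilibrium P* = 56, Q* = 246.
Because the ceiling (32) lies below the market-clearing price, it is binding.
At P = 32: Qd = 582 - 6·32 = 390 and Qs = 8·32 - 202 = 54.
Quantity traded falls to 54. At Q = 54 the demand price is (582 - 54)/6 = 88 and the supply price is (202 + 54)/8 = 32.
Deadweight loss = ½ · (88 - 32) · (246 - 54) = ½ · 56 · 192 = 5376.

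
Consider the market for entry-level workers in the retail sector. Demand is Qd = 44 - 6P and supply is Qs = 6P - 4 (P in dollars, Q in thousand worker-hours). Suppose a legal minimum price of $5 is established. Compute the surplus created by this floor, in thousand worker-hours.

Equilibrium: 44 - 6P = 6P - 4, so 48 = 12P and P* = 4, Q* = 20.
Because the floor (5) lies above the market-clearing price, it is binding.
At P = 5: Qd = 44 - 6·5 = 14 and Qs = 6·5 - 4 = 26.
Surplus = Qs - Qd = 26 - 14 = 12.

12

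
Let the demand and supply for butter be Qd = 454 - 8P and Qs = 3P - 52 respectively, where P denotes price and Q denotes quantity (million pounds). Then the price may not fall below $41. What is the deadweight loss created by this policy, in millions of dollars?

Equilibrium: 454 - 8P = 3P - 52, so 506 = 11P and P* = 46, Q* = 86.
The floor of 41 is below the equilibrium price 46, so it is not binding; the market clears at P* = 46, Q* = 86.
Since the control does not bind, no trades are prevented and deadweight loss is zero.

0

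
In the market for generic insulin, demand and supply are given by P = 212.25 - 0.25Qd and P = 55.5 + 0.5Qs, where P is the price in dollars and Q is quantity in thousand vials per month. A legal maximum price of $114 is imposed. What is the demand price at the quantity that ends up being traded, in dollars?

183

Rearranging demand gives Qd = 849 - 4P; rearranging supply gives Qs = 2P - 111. Setting quantity demanded equal to quantity supplied, 849 - 4P = 2P - 111, gives P* = 160 and Q* = 209.
Because the ceiling (114) lies below the market-clearing price, it is binding.
At P = 114: Qd = 849 - 4·114 = 393 and Qs = 2·114 - 111 = 117.
Only 117 units reach the market. On the demand curve, the marginal buyer's willingness to pay at Q = 117 is (849 - 117)/4 = 183.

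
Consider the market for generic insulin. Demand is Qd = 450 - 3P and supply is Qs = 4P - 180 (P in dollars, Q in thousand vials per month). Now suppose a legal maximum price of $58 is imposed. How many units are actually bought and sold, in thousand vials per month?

Equilibrium: 450 - 3P = 4P - 180, so 630 = 7P and P* = 90, Q* = 180.
Because the ceiling (58) lies below the market-clearing price, it is binding.
At P = 58: Qd = 450 - 3·58 = 276 and Qs = 4·58 - 180 = 52.
The quantity actually transacted is the short side, supply: 52.

52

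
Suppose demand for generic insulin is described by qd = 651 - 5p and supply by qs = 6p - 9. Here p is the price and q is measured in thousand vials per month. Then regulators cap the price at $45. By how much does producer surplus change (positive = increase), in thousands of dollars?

Without the control the market clears where 651 - 5p = 6p - 9, i.e. p* = 60 and q* = 351.
The ceiling of 45 is below the equilibrium price 60, so it binds.
At p = 45: qd = 651 - 5·45 = 426 and qs = 6·45 - 9 = 261.
Producer surplus without the control is ½ · (60 - 1.5) · 351 = 10266.75.
With the ceiling, producers sell 261 units at 45, so PS = ½ · (45 - 1.5) · 261 = 5676.75.
Change in producer surplus = 5676.75 - 10266.75 = -4590.

-4590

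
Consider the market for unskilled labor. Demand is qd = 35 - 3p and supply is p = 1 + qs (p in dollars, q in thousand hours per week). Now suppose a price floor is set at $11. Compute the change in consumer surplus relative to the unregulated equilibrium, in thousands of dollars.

-10

Rearranging supply gives qs = p - 1. Equilibrium: 35 - 3p = p - 1, so 36 = 4p and p* = 9, q* = 8.
Since 11 > 9, the floor is binding.
At p = 11: qd = 35 - 3·11 = 2 and qs = 11 - 1 = 10.
Consumer surplus without the control is ½ · (35/3 - 9) · 8 = 32/3.
With the floor, consumers buy 2 units at 11, so CS = ½ · (35/3 - 11) · 2 = 2/3.
Change in consumer surplus = 2/3 - 32/3 = -10.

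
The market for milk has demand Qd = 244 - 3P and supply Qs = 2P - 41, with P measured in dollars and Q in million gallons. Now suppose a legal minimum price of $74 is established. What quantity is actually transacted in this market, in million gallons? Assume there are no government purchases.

22

Equilibrium: 244 - 3P = 2P - 41, so 285 = 5P and P* = 57, Q* = 73.
The floor of 74 is above the equilibrium price 57, so it binds.
At P = 74: Qd = 244 - 3·74 = 22 and Qs = 2·74 - 41 = 107.
The quantity actually transacted is the short side, demand: 22.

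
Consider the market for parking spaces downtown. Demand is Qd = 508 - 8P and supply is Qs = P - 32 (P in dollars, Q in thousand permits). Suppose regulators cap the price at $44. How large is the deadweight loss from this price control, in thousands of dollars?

144

Without the control the market clears where 508 - 8P = P - 32, i.e. P* = 60 and Q* = 28.
The ceiling of 44 is below the equilibrium price 60, so it binds.
At P = 44: Qd = 508 - 8·44 = 156 and Qs = 44 - 32 = 12.
Quantity traded falls to 12. At Q = 12 the demand price is (508 - 12)/8 = 62 and the supply price is 32 + 12 = 44.
Deadweight loss = ½ · (62 - 44) · (28 - 12) = ½ · 18 · 16 = 144.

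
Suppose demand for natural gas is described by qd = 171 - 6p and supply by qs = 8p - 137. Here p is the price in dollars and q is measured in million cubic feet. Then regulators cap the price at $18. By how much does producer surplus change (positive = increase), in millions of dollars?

Equilibrium: 171 - 6p = 8p - 137, so 308 = 14p and p* = 22, q* = 39.
Since 18 < 22, the ceiling is binding.
At p = 18: qd = 171 - 6·18 = 63 and qs = 8·18 - 137 = 7.
Producer surplus without the control is ½ · (22 - 17.125) · 39 = 95.0625.
With the ceiling, producers sell 7 units at 18, so PS = ½ · (18 - 17.125) · 7 = 3.0625.
Change in producer surplus = 3.0625 - 95.0625 = -92.

-92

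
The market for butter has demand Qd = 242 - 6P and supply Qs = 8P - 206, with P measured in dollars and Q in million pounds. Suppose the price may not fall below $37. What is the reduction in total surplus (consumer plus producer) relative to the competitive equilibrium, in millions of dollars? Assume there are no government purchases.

131.25

Setting quantity demanded equal to quantity supplied, 242 - 6P = 8P - 206, gives P* = 32 and Q* = 50.
Since 37 > 32, the floor is binding.
At P = 37: Qd = 242 - 6·37 = 20 and Qs = 8·37 - 206 = 90.
Quantity traded falls to 20. At Q = 20 the demand price is (242 - 20)/6 = 37 and the supply price is (206 + 20)/8 = 28.25.
Deadweight loss = ½ · (37 - 28.25) · (50 - 20) = ½ · 8.75 · 30 = 131.25.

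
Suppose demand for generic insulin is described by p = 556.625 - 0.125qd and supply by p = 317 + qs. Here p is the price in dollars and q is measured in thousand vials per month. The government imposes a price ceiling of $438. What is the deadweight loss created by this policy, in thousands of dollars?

4761

Rearranging demand gives qd = 4453 - 8p; rearranging supply gives qs = p - 317. Setting quantity demanded equal to quantity supplied, 4453 - 8p = p - 317, gives p* = 530 and q* = 213.
The ceiling of 438 is below the equilibrium price 530, so it binds.
At p = 438: qd = 4453 - 8·438 = 949 and qs = 438 - 317 = 121.
Quantity traded falls to 121. At q = 121 the demand price is (4453 - 121)/8 = 541.5 and the supply price is 317 + 121 = 438.
Deadweight loss = ½ · (541.5 - 438) · (213 - 121) = ½ · 103.5 · 92 = 4761.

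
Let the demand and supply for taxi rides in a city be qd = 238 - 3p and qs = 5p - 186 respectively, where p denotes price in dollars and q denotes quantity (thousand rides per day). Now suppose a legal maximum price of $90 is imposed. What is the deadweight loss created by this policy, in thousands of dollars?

Setting quantity demanded equal to quantity supplied, 238 - 3p = 5p - 186, gives p* = 53 and q* = 79.
The ceiling of 90 is above the equilibrium price 53, so it is not binding; the market clears at p* = 53, q* = 79.
Since the control does not bind, no trades are prevented and deadweight loss is zero.

0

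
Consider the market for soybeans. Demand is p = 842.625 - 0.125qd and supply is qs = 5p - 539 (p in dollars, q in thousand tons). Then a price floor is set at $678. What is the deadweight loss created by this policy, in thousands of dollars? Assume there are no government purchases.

Rearranging demand gives qd = 6741 - 8p. In a free market, 6741 - 8p = 5p - 539 gives the equilibrium p* = 560, q* = 2261.
Since 678 > 560, the floor is binding.
At p = 678: qd = 6741 - 8·678 = 1317 and qs = 5·678 - 539 = 2851.
Quantity traded falls to 1317. At q = 1317 the demand price is (6741 - 1317)/8 = 678 and the supply price is (539 + 1317)/5 = 371.2.
Deadweight loss = ½ · (678 - 371.2) · (2261 - 1317) = ½ · 306.8 · 944 = 144809.6.

144809.6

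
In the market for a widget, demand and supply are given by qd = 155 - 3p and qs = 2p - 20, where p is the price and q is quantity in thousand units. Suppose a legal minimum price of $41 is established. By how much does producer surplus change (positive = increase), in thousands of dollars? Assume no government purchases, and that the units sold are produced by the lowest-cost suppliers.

Equilibrium: 155 - 3p = 2p - 20, so 175 = 5p and p* = 35, q* = 50.
Because the floor (41) lies above the market-clearing price, it is binding.
At p = 41: qd = 155 - 3·41 = 32 and qs = 2·41 - 20 = 62.
Producer surplus without the control is ½ · (35 - 10) · 50 = 625.
With the floor, 32 units are sold at 41. The supply price at q = 32 is 26, so PS = ½ · [(41 - 10) + (41 - 26)] · 32 = 736.
Change in producer surplus = 736 - 625 = 111.

111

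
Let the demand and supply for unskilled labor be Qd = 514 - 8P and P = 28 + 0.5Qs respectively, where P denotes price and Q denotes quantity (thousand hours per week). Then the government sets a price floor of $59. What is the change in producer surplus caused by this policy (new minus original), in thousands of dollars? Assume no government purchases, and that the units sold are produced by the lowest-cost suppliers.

Rearranging supply gives Qs = 2P - 56. In a free market, 514 - 8P = 2P - 56 gives the equilibrium P* = 57, Q* = 58.
The floor of 59 is above the equilibrium price 57, so it binds.
At P = 59: Qd = 514 - 8·59 = 42 and Qs = 2·59 - 56 = 62.
Producer surplus without the control is ½ · (57 - 28) · 58 = 841.
With the floor, 42 units are sold at 59. The supply price at Q = 42 is 49, so PS = ½ · [(59 - 28) + (59 - 49)] · 42 = 861.
Change in producer surplus = 861 - 841 = 20.

20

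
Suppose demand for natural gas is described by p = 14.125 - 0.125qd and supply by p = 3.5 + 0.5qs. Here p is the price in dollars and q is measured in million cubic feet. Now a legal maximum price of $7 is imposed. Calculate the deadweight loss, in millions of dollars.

31.25

Rearranging demand gives qd = 113 - 8p; rearranging supply gives qs = 2p - 7. Setting quantity demanded equal to quantity supplied, 113 - 8p = 2p - 7, gives p* = 12 and q* = 17.
Because the ceiling (7) lies below the market-clearing price, it is binding.
At p = 7: qd = 113 - 8·7 = 57 and qs = 2·7 - 7 = 7.
Quantity traded falls to 7. At q = 7 the demand price is (113 - 7)/8 = 13.25 and the supply price is (7 + 7)/2 = 7.
Deadweight loss = ½ · (13.25 - 7) · (17 - 7) = ½ · 6.25 · 10 = 31.25.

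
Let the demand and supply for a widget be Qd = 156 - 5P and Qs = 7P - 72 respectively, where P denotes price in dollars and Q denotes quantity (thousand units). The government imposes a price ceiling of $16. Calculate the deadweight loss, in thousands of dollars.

In a free market, 156 - 5P = 7P - 72 gives the equilibrium P* = 19, Q* = 61.
The ceiling of 16 is below the equilibrium price 19, so it binds.
At P = 16: Qd = 156 - 5·16 = 76 and Qs = 7·16 - 72 = 40.
Quantity traded falls to 40. At Q = 40 the demand price is (156 - 40)/5 = 23.2 and the supply price is (72 + 40)/7 = 16.
Deadweight loss = ½ · (23.2 - 16) · (61 - 40) = ½ · 7.2 · 21 = 75.6.

75.6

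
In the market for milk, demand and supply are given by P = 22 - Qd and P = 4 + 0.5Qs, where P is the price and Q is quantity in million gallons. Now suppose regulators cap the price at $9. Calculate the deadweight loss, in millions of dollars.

Rearranging demand gives Qd = 22 - P; rearranging supply gives Qs = 2P - 8. Without the control the market clears where 22 - P = 2P - 8, i.e. P* = 10 and Q* = 12.
Because the ceiling (9) lies below the market-clearing price, it is binding.
At P = 9: Qd = 22 - 9 = 13 and Qs = 2·9 - 8 = 10.
Quantity traded falls to 10. At Q = 10 the demand price is 22 - 10 = 12 and the supply price is (8 + 10)/2 = 9.
Deadweight loss = ½ · (12 - 9) · (12 - 10) = ½ · 3 · 2 = 3.

3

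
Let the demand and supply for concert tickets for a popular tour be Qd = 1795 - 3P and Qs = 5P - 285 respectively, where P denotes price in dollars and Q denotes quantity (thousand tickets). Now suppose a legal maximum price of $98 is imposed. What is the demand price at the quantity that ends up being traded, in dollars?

530

In a free market, 1795 - 3P = 5P - 285 gives the equilibrium P* = 260, Q* = 1015.
Since 98 < 260, the ceiling is binding.
At P = 98: Qd = 1795 - 3·98 = 1501 and Qs = 5·98 - 285 = 205.
Only 205 units reach the market. On the demand curve, the marginal buyer's willingness to pay at Q = 205 is (1795 - 205)/3 = 530.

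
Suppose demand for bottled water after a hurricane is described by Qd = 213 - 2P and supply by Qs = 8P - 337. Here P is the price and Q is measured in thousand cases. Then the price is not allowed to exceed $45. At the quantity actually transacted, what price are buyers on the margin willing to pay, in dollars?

Setting quantity demanded equal to quantity supplied, 213 - 2P = 8P - 337, gives P* = 55 and Q* = 103.
Since 45 < 55, the ceiling is binding.
At P = 45: Qd = 213 - 2·45 = 123 and Qs = 8·45 - 337 = 23.
Only 23 units reach the market. On the demand curve, the marginal buyer's willingness to pay at Q = 23 is (213 - 23)/2 = 95.

95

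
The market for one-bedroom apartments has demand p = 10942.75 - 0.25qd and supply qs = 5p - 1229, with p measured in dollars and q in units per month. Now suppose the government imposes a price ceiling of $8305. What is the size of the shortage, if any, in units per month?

Rearranging demand gives qd = 43771 - 4p. Equilibrium: 43771 - 4p = 5p - 1229, so 45000 = 9p and p* = 5000, q* = 23771.
Since 8305 is above p* = 5000, the ceiling does not bind and the free-market outcome prevails.
Since the control does not bind, there is no shortage.

0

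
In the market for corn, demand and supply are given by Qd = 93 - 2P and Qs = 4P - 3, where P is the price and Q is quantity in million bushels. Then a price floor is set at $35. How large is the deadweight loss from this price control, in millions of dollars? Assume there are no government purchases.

Equilibrium: 93 - 2P = 4P - 3, so 96 = 6P and P* = 16, Q* = 61.
Since 35 > 16, the floor is binding.
At P = 35: Qd = 93 - 2·35 = 23 and Qs = 4·35 - 3 = 137.
Quantity traded falls to 23. At Q = 23 the demand price is (93 - 23)/2 = 35 and the supply price is (3 + 23)/4 = 6.5.
Deadweight loss = ½ · (35 - 6.5) · (61 - 23) = ½ · 28.5 · 38 = 541.5.

541.5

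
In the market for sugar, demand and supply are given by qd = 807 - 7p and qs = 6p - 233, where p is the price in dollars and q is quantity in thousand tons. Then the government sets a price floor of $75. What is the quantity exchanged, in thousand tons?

247

Equilibrium: 807 - 7p = 6p - 233, so 1040 = 13p and p* = 80, q* = 247.
The floor of 75 is below the equilibrium price 80, so it is not binding; the market clears at p* = 80, q* = 247.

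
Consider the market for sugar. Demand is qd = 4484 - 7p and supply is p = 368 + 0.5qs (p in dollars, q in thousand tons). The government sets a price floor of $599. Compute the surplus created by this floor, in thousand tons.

171

Rearranging supply gives qs = 2p - 736. In a free market, 4484 - 7p = 2p - 736 gives the equilibrium p* = 580, q* = 424.
Because the floor (599) lies above the market-clearing price, it is binding.
At p = 599: qd = 4484 - 7·599 = 291 and qs = 2·599 - 736 = 462.
Surplus = qs - qd = 462 - 291 = 171.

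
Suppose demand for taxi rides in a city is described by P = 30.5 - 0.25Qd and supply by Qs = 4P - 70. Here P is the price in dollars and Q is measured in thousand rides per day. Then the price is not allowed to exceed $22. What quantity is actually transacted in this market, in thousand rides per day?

Rearranging demand gives Qd = 122 - 4P. Without the control the market clears where 122 - 4P = 4P - 70, i.e. P* = 24 and Q* = 26.
Since 22 < 24, the ceiling is binding.
At P = 22: Qd = 122 - 4·22 = 34 and Qs = 4·22 - 70 = 18.
The quantity actually transacted is the short side, supply: 18.

18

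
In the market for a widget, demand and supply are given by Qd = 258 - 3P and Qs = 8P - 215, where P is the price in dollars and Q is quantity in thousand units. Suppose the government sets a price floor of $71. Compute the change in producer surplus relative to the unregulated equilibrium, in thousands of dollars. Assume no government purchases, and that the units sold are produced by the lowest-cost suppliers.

Without the control the market clears where 258 - 3P = 8P - 215, i.e. P* = 43 and Q* = 129.
Because the floor (71) lies above the market-clearing price, it is binding.
At P = 71: Qd = 258 - 3·71 = 45 and Qs = 8·71 - 215 = 353.
Producer surplus without the control is ½ · (43 - 26.875) · 129 = 1040.0625.
With the floor, 45 units are sold at 71. The supply price at Q = 45 is 32.5, so PS = ½ · [(71 - 26.875) + (71 - 32.5)] · 45 = 1859.0625.
Change in producer surplus = 1859.0625 - 1040.0625 = 819.

819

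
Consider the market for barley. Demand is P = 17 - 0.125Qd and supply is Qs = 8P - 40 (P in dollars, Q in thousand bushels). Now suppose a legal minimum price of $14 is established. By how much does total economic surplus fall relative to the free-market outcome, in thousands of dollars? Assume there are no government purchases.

Rearranging demand gives Qd = 136 - 8P. Equilibrium: 136 - 8P = 8P - 40, so 176 = 16P and P* = 11, Q* = 48.
Since 14 > 11, the floor is binding.
At P = 14: Qd = 136 - 8·14 = 24 and Qs = 8·14 - 40 = 72.
Quantity traded falls to 24. At Q = 24 the demand price is (136 - 24)/8 = 14 and the supply price is (40 + 24)/8 = 8.
Deadweight loss = ½ · (14 - 8) · (48 - 24) = ½ · 6 · 24 = 72.

72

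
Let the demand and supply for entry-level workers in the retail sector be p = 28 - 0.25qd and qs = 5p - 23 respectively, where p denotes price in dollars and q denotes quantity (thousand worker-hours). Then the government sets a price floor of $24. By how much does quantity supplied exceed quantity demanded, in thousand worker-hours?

Rearranging demand gives qd = 112 - 4p. Setting quantity demanded equal to quantity supplied, 112 - 4p = 5p - 23, gives p* = 15 and q* = 52.
The floor of 24 is above the equilibrium price 15, so it binds.
At p = 24: qd = 112 - 4·24 = 16 and qs = 5·24 - 23 = 97.
Surplus = qs - qd = 97 - 16 = 81.

81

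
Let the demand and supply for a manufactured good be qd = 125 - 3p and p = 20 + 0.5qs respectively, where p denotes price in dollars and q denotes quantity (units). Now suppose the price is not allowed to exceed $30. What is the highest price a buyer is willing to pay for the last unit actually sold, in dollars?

Rearranging supply gives qs = 2p - 40. In a free market, 125 - 3p = 2p - 40 gives the equilibrium p* = 33, q* = 26.
Because the ceiling (30) lies below the market-clearing price, it is binding.
At p = 30: qd = 125 - 3·30 = 35 and qs = 2·30 - 40 = 20.
Only 20 units reach the market. On the demand curve, the marginal buyer's willingness to pay at q = 20 is (125 - 20)/3 = 35.

35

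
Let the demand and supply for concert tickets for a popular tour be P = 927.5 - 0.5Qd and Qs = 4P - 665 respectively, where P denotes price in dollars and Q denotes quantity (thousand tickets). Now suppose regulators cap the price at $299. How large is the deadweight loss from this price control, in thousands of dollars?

Rearranging demand gives Qd = 1855 - 2P. In a free market, 1855 - 2P = 4P - 665 gives the equilibrium P* = 420, Q* = 1015.
Since 299 < 420, the ceiling is binding.
At P = 299: Qd = 1855 - 2·299 = 1257 and Qs = 4·299 - 665 = 531.
Quantity traded falls to 531. At Q = 531 the demand price is (1855 - 531)/2 = 662 and the supply price is (665 + 531)/4 = 299.
Deadweight loss = ½ · (662 - 299) · (1015 - 531) = ½ · 363 · 484 = 87846.

87846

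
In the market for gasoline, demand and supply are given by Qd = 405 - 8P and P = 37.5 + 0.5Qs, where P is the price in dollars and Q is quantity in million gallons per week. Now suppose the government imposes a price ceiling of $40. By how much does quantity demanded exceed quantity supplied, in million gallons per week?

Rearranging supply gives Qs = 2P - 75. Setting quantity demanded equal to quantity supplied, 405 - 8P = 2P - 75, gives P* = 48 and Q* = 21.
Because the ceiling (40) lies below the market-clearing price, it is binding.
At P = 40: Qd = 405 - 8·40 = 85 and Qs = 2·40 - 75 = 5.
Shortage = Qd - Qs = 85 - 5 = 80.

80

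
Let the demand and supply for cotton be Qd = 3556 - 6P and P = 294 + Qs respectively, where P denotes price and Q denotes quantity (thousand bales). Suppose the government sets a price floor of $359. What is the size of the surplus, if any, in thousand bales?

Rearranging supply gives Qs = P - 294. Equilibrium: 3556 - 6P = P - 294, so 3850 = 7P and P* = 550, Q* = 256.
The floor of 359 is below the equilibrium price 550, so it is not binding; the market clears at P* = 550, Q* = 256.
Since the control does not bind, there is no surplus.

0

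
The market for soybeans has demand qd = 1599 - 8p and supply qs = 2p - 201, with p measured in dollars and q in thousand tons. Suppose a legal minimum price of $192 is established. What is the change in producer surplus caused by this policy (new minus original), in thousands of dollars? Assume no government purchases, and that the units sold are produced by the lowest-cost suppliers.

-1548

Without the control the market clears where 1599 - 8p = 2p - 201, i.e. p* = 180 and q* = 159.
Because the floor (192) lies above the market-clearing price, it is binding.
At p = 192: qd = 1599 - 8·192 = 63 and qs = 2·192 - 201 = 183.
Producer surplus without the control is ½ · (180 - 100.5) · 159 = 6320.25.
With the floor, 63 units are sold at 192. The supply price at q = 63 is 132, so PS = ½ · [(192 - 100.5) + (192 - 132)] · 63 = 4772.25.
Change in producer surplus = 4772.25 - 6320.25 = -1548.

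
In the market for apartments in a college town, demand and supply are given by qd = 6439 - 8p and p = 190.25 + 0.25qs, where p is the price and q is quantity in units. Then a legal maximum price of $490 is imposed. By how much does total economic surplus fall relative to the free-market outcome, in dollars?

Rearranging supply gives qs = 4p - 761. Setting quantity demanded equal to quantity supplied, 6439 - 8p = 4p - 761, gives p* = 600 and q* = 1639.
Since 490 < 600, the ceiling is binding.
At p = 490: qd = 6439 - 8·490 = 2519 and qs = 4·490 - 761 = 1199.
Quantity traded falls to 1199. At q = 1199 the demand price is (6439 - 1199)/8 = 655 and the supply price is (761 + 1199)/4 = 490.
Deadweight loss = ½ · (655 - 490) · (1639 - 1199) = ½ · 165 · 440 = 36300.

36300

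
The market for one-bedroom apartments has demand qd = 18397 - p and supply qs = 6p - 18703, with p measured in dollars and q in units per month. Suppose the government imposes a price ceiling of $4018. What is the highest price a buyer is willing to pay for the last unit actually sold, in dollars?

Setting quantity demanded equal to quantity supplied, 18397 - p = 6p - 18703, gives p* = 5300 and q* = 13097.
Because the ceiling (4018) lies below the market-clearing price, it is binding.
At p = 4018: qd = 18397 - 4018 = 14379 and qs = 6·4018 - 18703 = 5405.
Only 5405 units reach the market. On the demand curve, the marginal buyer's willingness to pay at q = 5405 is (18397 - 5405) = 12992.

12992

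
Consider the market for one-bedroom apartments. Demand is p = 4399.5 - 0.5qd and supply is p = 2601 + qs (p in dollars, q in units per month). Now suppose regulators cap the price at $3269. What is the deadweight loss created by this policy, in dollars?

211470.75

Rearranging demand gives qd = 8799 - 2p; rearranging supply gives qs = p - 2601. Setting quantity demanded equal to quantity supplied, 8799 - 2p = p - 2601, gives p* = 3800 and q* = 1199.
Since 3269 < 3800, the ceiling is binding.
At p = 3269: qd = 8799 - 2·3269 = 2261 and qs = 3269 - 2601 = 668.
Quantity traded falls to 668. At q = 668 the demand price is (8799 - 668)/2 = 4065.5 and the supply price is 2601 + 668 = 3269.
Deadweight loss = ½ · (4065.5 - 3269) · (1199 - 668) = ½ · 796.5 · 531 = 211470.75.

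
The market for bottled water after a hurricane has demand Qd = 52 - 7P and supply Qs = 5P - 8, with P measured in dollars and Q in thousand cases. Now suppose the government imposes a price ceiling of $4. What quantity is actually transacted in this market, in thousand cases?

12

Equilibrium: 52 - 7P = 5P - 8, so 60 = 12P and P* = 5, Q* = 17.
Since 4 < 5, the ceiling is binding.
At P = 4: Qd = 52 - 7·4 = 24 and Qs = 5·4 - 8 = 12.
The quantity actually transacted is the short side, supply: 12.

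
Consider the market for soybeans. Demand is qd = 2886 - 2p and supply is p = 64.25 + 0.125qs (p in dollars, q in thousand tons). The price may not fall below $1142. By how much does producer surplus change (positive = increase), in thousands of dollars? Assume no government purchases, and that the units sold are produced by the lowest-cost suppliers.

322003

Rearranging supply gives qs = 8p - 514. In a free market, 2886 - 2p = 8p - 514 gives the equilibrium p* = 340, q* = 2206.
Because the floor (1142) lies above the market-clearing price, it is binding.
At p = 1142: qd = 2886 - 2·1142 = 602 and qs = 8·1142 - 514 = 8622.
Producer surplus without the control is ½ · (340 - 64.25) · 2206 = 304152.25.
With the floor, 602 units are sold at 1142. The supply price at q = 602 is 139.5, so PS = ½ · [(1142 - 64.25) + (1142 - 139.5)] · 602 = 626155.25.
Change in producer surplus = 626155.25 - 304152.25 = 322003.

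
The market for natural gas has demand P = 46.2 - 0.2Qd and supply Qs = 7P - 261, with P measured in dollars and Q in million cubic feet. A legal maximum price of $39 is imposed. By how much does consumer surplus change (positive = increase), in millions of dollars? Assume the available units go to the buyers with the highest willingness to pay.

4.4

Rearranging demand gives Qd = 231 - 5P. Equilibrium: 231 - 5P = 7P - 261, so 492 = 12P and P* = 41, Q* = 26.
Since 39 < 41, the ceiling is binding.
At P = 39: Qd = 231 - 5·39 = 36 and Qs = 7·39 - 261 = 12.
Consumer surplus without the control is ½ · (46.2 - 41) · 26 = 67.6.
With the ceiling, 12 units are sold at 39 (assume they go to the highest-value buyers). The demand price at Q = 12 is 43.8, so CS = ½ · [(46.2 - 39) + (43.8 - 39)] · 12 = 72.
Change in consumer surplus = 72 - 67.6 = 4.4.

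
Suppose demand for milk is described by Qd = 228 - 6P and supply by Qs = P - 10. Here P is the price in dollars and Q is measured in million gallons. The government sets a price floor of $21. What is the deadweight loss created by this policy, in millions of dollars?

Without the control the market clears where 228 - 6P = P - 10, i.e. P* = 34 and Q* = 24.
The floor of 21 is below the equilibrium price 34, so it is not binding; the market clears at P* = 34, Q* = 24.
Since the control does not bind, no trades are prevented and deadweight loss is zero.

0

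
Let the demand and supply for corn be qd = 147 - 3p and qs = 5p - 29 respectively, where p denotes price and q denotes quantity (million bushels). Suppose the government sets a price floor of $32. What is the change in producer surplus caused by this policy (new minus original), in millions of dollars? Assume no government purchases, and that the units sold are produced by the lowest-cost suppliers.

In a free market, 147 - 3p = 5p - 29 gives the equilibrium p* = 22, q* = 81.
Because the floor (32) lies above the market-clearing price, it is binding.
At p = 32: qd = 147 - 3·32 = 51 and qs = 5·32 - 29 = 131.
Producer surplus without the control is ½ · (22 - 5.8) · 81 = 656.1.
With the floor, 51 units are sold at 32. The supply price at q = 51 is 16, so PS = ½ · [(32 - 5.8) + (32 - 16)] · 51 = 1076.1.
Change in producer surplus = 1076.1 - 656.1 = 420.

420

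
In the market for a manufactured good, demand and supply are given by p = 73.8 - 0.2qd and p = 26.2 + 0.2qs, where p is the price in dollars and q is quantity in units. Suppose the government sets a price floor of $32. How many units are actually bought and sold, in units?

119

Rearranging demand gives qd = 369 - 5p; rearranging supply gives qs = 5p - 131. In a free market, 369 - 5p = 5p - 131 gives the equilibrium p* = 50, q* = 119.
Since 32 is below p* = 50, the floor does not bind and the free-market outcome prevails.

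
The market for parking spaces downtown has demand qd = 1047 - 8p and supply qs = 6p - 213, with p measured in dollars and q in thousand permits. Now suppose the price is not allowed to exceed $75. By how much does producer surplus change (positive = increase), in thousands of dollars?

-4230

Setting quantity demanded equal to quantity supplied, 1047 - 8p = 6p - 213, gives p* = 90 and q* = 327.
The ceiling of 75 is below the equilibrium price 90, so it binds.
At p = 75: qd = 1047 - 8·75 = 447 and qs = 6·75 - 213 = 237.
Producer surplus without the control is ½ · (90 - 35.5) · 327 = 8910.75.
With the ceiling, producers sell 237 units at 75, so PS = ½ · (75 - 35.5) · 237 = 4680.75.
Change in producer surplus = 4680.75 - 8910.75 = -4230.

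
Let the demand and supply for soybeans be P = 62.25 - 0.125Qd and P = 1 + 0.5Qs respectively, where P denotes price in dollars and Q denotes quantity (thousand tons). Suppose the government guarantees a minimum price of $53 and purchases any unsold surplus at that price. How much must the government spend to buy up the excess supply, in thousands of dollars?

Rearranging demand gives Qd = 498 - 8P; rearranging supply gives Qs = 2P - 2. Equilibrium: 498 - 8P = 2P - 2, so 500 = 10P and P* = 50, Q* = 98.
Since 53 > 50, the floor is binding.
At P = 53: Qd = 498 - 8·53 = 74 and Qs = 2·53 - 2 = 104.
Surplus = Qs - Qd = 30.
Government expenditure = surplus × support price = 30 × 53 = 1590.

1590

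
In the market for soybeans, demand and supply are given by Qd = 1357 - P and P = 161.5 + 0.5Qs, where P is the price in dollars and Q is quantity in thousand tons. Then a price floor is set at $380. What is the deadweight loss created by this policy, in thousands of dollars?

Rearranging supply gives Qs = 2P - 323. Without the control the market clears where 1357 - P = 2P - 323, i.e. P* = 560 and Q* = 797.
Since 380 is below P* = 560, the floor does not bind and the free-market outcome prevails.
Since the control does not bind, no trades are prevented and deadweight loss is zero.

0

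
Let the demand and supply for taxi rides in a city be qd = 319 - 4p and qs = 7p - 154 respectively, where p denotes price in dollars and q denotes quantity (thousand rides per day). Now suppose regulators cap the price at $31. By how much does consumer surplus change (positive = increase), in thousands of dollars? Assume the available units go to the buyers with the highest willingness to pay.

-126

In a free market, 319 - 4p = 7p - 154 gives the equilibrium p* = 43, q* = 147.
Because the ceiling (31) lies below the market-clearing price, it is binding.
At p = 31: qd = 319 - 4·31 = 195 and qs = 7·31 - 154 = 63.
Consumer surplus without the control is ½ · (79.75 - 43) · 147 = 2701.125.
With the ceiling, 63 units are sold at 31 (assume they go to the highest-value buyers). The demand price at q = 63 is 64, so CS = ½ · [(79.75 - 31) + (64 - 31)] · 63 = 2575.125.
Change in consumer surplus = 2575.125 - 2701.125 = -126.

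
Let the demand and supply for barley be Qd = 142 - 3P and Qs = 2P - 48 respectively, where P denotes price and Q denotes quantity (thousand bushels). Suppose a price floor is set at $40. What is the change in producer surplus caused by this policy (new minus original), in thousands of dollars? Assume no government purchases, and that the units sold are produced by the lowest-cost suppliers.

Setting quantity demanded equal to quantity supplied, 142 - 3P = 2P - 48, gives P* = 38 and Q* = 28.
Since 40 > 38, the floor is binding.
At P = 40: Qd = 142 - 3·40 = 22 and Qs = 2·40 - 48 = 32.
Producer surplus without the control is ½ · (38 - 24) · 28 = 196.
With the floor, 22 units are sold at 40. The supply price at Q = 22 is 35, so PS = ½ · [(40 - 24) + (40 - 35)] · 22 = 231.
Change in producer surplus = 231 - 196 = 35.

35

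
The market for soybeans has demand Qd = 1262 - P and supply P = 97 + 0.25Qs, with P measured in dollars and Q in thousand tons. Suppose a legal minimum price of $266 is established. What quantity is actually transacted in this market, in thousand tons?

932

Rearranging supply gives Qs = 4P - 388. Without the control the market clears where 1262 - P = 4P - 388, i.e. P* = 330 and Q* = 932.
Since 266 is below P* = 330, the floor does not bind and the free-market outcome prevails.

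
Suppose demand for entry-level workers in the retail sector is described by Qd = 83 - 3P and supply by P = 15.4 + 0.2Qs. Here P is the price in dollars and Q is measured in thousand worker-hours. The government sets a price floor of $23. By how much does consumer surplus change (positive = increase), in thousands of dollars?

Rearranging supply gives Qs = 5P - 77. Without the control the market clears where 83 - 3P = 5P - 77, i.e. P* = 20 and Q* = 23.
Because the floor (23) lies above the market-clearing price, it is binding.
At P = 23: Qd = 83 - 3·23 = 14 and Qs = 5·23 - 77 = 38.
Consumer surplus without the control is ½ · (83/3 - 20) · 23 = 529/6.
With the floor, consumers buy 14 units at 23, so CS = ½ · (83/3 - 23) · 14 = 98/3.
Change in consumer surplus = 98/3 - 529/6 = -55.5.

-55.5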